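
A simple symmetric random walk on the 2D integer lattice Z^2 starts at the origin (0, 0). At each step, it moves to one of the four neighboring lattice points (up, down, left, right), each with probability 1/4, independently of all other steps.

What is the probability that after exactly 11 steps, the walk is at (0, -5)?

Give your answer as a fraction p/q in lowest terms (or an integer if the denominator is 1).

Answer: 27225/4194304

Derivation:
Let h be the number of horizontal steps (so 11-h are vertical). To end at (0,-5) need (h+0)/2 right-steps and ((11-h)-5)/2 up-steps.
Sum over h with 0 ≤ h ≤ 6, h ≡ 0 (mod 2), 11-h ≡ 1 (mod 2):
h=0: C(11,0)·C(0,0)·C(11,3) = 1·1·165 = 165
h=2: C(11,2)·C(2,1)·C(9,2) = 55·2·36 = 3960
h=4: C(11,4)·C(4,2)·C(7,1) = 330·6·7 = 13860
h=6: C(11,6)·C(6,3)·C(5,0) = 462·20·1 = 9240
Total favorable: 27225
Total paths: 4^11 = 4194304
P = 27225/4194304 = 27225/4194304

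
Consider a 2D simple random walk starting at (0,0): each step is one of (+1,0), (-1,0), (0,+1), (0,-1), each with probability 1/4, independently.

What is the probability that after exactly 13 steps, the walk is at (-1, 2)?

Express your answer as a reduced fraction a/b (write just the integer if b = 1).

Answer: 552123/16777216

Derivation:
Let h be the number of horizontal steps (so 13-h are vertical). To end at (-1,2) need (h-1)/2 right-steps and ((13-h)+2)/2 up-steps.
Sum over h with 1 ≤ h ≤ 11, h ≡ 1 (mod 2), 13-h ≡ 0 (mod 2):
h=1: C(13,1)·C(1,0)·C(12,7) = 13·1·792 = 10296
h=3: C(13,3)·C(3,1)·C(10,6) = 286·3·210 = 180180
h=5: C(13,5)·C(5,2)·C(8,5) = 1287·10·56 = 720720
h=7: C(13,7)·C(7,3)·C(6,4) = 1716·35·15 = 900900
h=9: C(13,9)·C(9,4)·C(4,3) = 715·126·4 = 360360
h=11: C(13,11)·C(11,5)·C(2,2) = 78·462·1 = 36036
Total favorable: 2208492
Total paths: 4^13 = 67108864
P = 2208492/67108864 = 552123/16777216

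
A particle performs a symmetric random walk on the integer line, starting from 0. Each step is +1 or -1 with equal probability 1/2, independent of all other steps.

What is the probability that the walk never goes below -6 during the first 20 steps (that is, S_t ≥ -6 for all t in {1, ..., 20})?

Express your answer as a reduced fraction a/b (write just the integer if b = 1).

Let f(t,s) = #length-t paths at position s with S_1..S_t all ≥ -6.
f(t,s) = f(t-1,s-1) + f(t-1,s+1) for s ≥ -6; f(t,s) = 0 for s < -6.
t=0: f(0,0)=1
t=1: f(1,-1)=1 f(1,1)=1
t=2: f(2,-2)=1 f(2,0)=2 f(2,2)=1
t=3: f(3,-3)=1 f(3,-1)=3 f(3,1)=3 f(3,3)=1
t=4: f(4,-4)=1 f(4,-2)=4 f(4,0)=6 f(4,2)=4 f(4,4)=1
t=5: f(5,-5)=1 f(5,-3)=5 f(5,-1)=10 f(5,1)=10 f(5,3)=5 f(5,5)=1
t=6: f(6,-6)=1 f(6,-4)=6 f(6,-2)=15 f(6,0)=20 f(6,2)=15 f(6,4)=6 f(6,6)=1
t=7: f(7,-5)=7 f(7,-3)=21 f(7,-1)=35 f(7,1)=35 f(7,3)=21 f(7,5)=7 f(7,7)=1
t=8: f(8,-6)=7 f(8,-4)=28 f(8,-2)=56 f(8,0)=70 f(8,2)=56 f(8,4)=28 f(8,6)=8 f(8,8)=1
t=9: f(9,-5)=35 f(9,-3)=84 f(9,-1)=126 f(9,1)=126 f(9,3)=84 f(9,5)=36 f(9,7)=9 f(9,9)=1
t=10: f(10,-6)=35 f(10,-4)=119 f(10,-2)=210 f(10,0)=252 f(10,2)=210 f(10,4)=120 f(10,6)=45 f(10,8)=10 f(10,10)=1
t=11: f(11,-5)=154 f(11,-3)=329 f(11,-1)=462 f(11,1)=462 f(11,3)=330 f(11,5)=165 f(11,7)=55 f(11,9)=11 f(11,11)=1
t=12: f(12,-6)=154 f(12,-4)=483 f(12,-2)=791 f(12,0)=924 f(12,2)=792 f(12,4)=495 f(12,6)=220 f(12,8)=66 f(12,10)=12 f(12,12)=1
t=13: f(13,-5)=637 f(13,-3)=1274 f(13,-1)=1715 f(13,1)=1716 f(13,3)=1287 f(13,5)=715 f(13,7)=286 f(13,9)=78 f(13,11)=13 f(13,13)=1
t=14: f(14,-6)=637 f(14,-4)=1911 f(14,-2)=2989 f(14,0)=3431 f(14,2)=3003 f(14,4)=2002 f(14,6)=1001 f(14,8)=364 f(14,10)=91 f(14,12)=14 f(14,14)=1
t=15: f(15,-5)=2548 f(15,-3)=4900 f(15,-1)=6420 f(15,1)=6434 f(15,3)=5005 f(15,5)=3003 f(15,7)=1365 f(15,9)=455 f(15,11)=105 f(15,13)=15 f(15,15)=1
t=16: f(16,-6)=2548 f(16,-4)=7448 f(16,-2)=11320 f(16,0)=12854 f(16,2)=11439 f(16,4)=8008 f(16,6)=4368 f(16,8)=1820 f(16,10)=560 f(16,12)=120 f(16,14)=16 f(16,16)=1
t=17: f(17,-5)=9996 f(17,-3)=18768 f(17,-1)=24174 f(17,1)=24293 f(17,3)=19447 f(17,5)=12376 f(17,7)=6188 f(17,9)=2380 f(17,11)=680 f(17,13)=136 f(17,15)=17 f(17,17)=1
t=18: f(18,-6)=9996 f(18,-4)=28764 f(18,-2)=42942 f(18,0)=48467 f(18,2)=43740 f(18,4)=31823 f(18,6)=18564 f(18,8)=8568 f(18,10)=3060 f(18,12)=816 f(18,14)=153 f(18,16)=18 f(18,18)=1
t=19: f(19,-5)=38760 f(19,-3)=71706 f(19,-1)=91409 f(19,1)=92207 f(19,3)=75563 f(19,5)=50387 f(19,7)=27132 f(19,9)=11628 f(19,11)=3876 f(19,13)=969 f(19,15)=171 f(19,17)=19 f(19,19)=1
t=20: f(20,-6)=38760 f(20,-4)=110466 f(20,-2)=163115 f(20,0)=183616 f(20,2)=167770 f(20,4)=125950 f(20,6)=77519 f(20,8)=38760 f(20,10)=15504 f(20,12)=4845 f(20,14)=1140 f(20,16)=190 f(20,18)=20 f(20,20)=1
Σ_s f(20,s) = 927656
P = 927656/1048576 = 115957/131072

Answer: 115957/131072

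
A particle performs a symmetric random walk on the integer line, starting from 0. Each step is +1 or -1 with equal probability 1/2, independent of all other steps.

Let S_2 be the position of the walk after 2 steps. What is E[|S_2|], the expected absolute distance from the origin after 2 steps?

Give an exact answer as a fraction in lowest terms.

Answer: 1

Derivation:
S_2 takes values m ≡ 0 (mod 2) with |m| ≤ 2; P(S_2=m) = C(2,(2+m)/2)/2^2.
Total paths: 2^2 = 4
Distribution: P(S=-2)=1/4, P(S=0)=2/4, P(S=2)=1/4
E[|S_2|] = Σ_m |m|·P(S_2=m) = 4/4 = 1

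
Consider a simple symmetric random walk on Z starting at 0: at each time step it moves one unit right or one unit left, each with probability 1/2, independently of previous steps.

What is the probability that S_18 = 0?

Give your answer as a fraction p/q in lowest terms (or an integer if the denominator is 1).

To return to 0 after 18 steps: need exactly 9 steps of +1 and 9 of -1.
Favorable paths: C(18,9) = 48620
Total paths: 2^18 = 262144
P = 48620/262144 = 12155/65536

Answer: 12155/65536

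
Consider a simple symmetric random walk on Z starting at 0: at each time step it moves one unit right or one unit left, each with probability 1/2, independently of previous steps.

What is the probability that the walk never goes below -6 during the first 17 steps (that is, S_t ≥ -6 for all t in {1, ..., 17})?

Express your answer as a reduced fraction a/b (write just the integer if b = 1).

Let f(t,s) = #length-t paths at position s with S_1..S_t all ≥ -6.
f(t,s) = f(t-1,s-1) + f(t-1,s+1) for s ≥ -6; f(t,s) = 0 for s < -6.
t=0: f(0,0)=1
t=1: f(1,-1)=1 f(1,1)=1
t=2: f(2,-2)=1 f(2,0)=2 f(2,2)=1
t=3: f(3,-3)=1 f(3,-1)=3 f(3,1)=3 f(3,3)=1
t=4: f(4,-4)=1 f(4,-2)=4 f(4,0)=6 f(4,2)=4 f(4,4)=1
t=5: f(5,-5)=1 f(5,-3)=5 f(5,-1)=10 f(5,1)=10 f(5,3)=5 f(5,5)=1
t=6: f(6,-6)=1 f(6,-4)=6 f(6,-2)=15 f(6,0)=20 f(6,2)=15 f(6,4)=6 f(6,6)=1
t=7: f(7,-5)=7 f(7,-3)=21 f(7,-1)=35 f(7,1)=35 f(7,3)=21 f(7,5)=7 f(7,7)=1
t=8: f(8,-6)=7 f(8,-4)=28 f(8,-2)=56 f(8,0)=70 f(8,2)=56 f(8,4)=28 f(8,6)=8 f(8,8)=1
t=9: f(9,-5)=35 f(9,-3)=84 f(9,-1)=126 f(9,1)=126 f(9,3)=84 f(9,5)=36 f(9,7)=9 f(9,9)=1
t=10: f(10,-6)=35 f(10,-4)=119 f(10,-2)=210 f(10,0)=252 f(10,2)=210 f(10,4)=120 f(10,6)=45 f(10,8)=10 f(10,10)=1
t=11: f(11,-5)=154 f(11,-3)=329 f(11,-1)=462 f(11,1)=462 f(11,3)=330 f(11,5)=165 f(11,7)=55 f(11,9)=11 f(11,11)=1
t=12: f(12,-6)=154 f(12,-4)=483 f(12,-2)=791 f(12,0)=924 f(12,2)=792 f(12,4)=495 f(12,6)=220 f(12,8)=66 f(12,10)=12 f(12,12)=1
t=13: f(13,-5)=637 f(13,-3)=1274 f(13,-1)=1715 f(13,1)=1716 f(13,3)=1287 f(13,5)=715 f(13,7)=286 f(13,9)=78 f(13,11)=13 f(13,13)=1
t=14: f(14,-6)=637 f(14,-4)=1911 f(14,-2)=2989 f(14,0)=3431 f(14,2)=3003 f(14,4)=2002 f(14,6)=1001 f(14,8)=364 f(14,10)=91 f(14,12)=14 f(14,14)=1
t=15: f(15,-5)=2548 f(15,-3)=4900 f(15,-1)=6420 f(15,1)=6434 f(15,3)=5005 f(15,5)=3003 f(15,7)=1365 f(15,9)=455 f(15,11)=105 f(15,13)=15 f(15,15)=1
t=16: f(16,-6)=2548 f(16,-4)=7448 f(16,-2)=11320 f(16,0)=12854 f(16,2)=11439 f(16,4)=8008 f(16,6)=4368 f(16,8)=1820 f(16,10)=560 f(16,12)=120 f(16,14)=16 f(16,16)=1
t=17: f(17,-5)=9996 f(17,-3)=18768 f(17,-1)=24174 f(17,1)=24293 f(17,3)=19447 f(17,5)=12376 f(17,7)=6188 f(17,9)=2380 f(17,11)=680 f(17,13)=136 f(17,15)=17 f(17,17)=1
Σ_s f(17,s) = 118456
P = 118456/131072 = 14807/16384

Answer: 14807/16384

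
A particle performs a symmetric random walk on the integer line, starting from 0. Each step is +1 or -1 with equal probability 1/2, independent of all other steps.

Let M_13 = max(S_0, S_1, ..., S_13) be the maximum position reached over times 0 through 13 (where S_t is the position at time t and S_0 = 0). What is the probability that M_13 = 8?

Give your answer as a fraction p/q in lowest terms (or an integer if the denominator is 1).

Let M_13 = max(S_0,...,S_13). Use the reflection principle: for j ≥ 1, #{paths with M_13 ≥ j} = #{S_13 ≥ j} + #{S_13 ≥ j+1}.
By reflection, #{M_13 ≥ 8} = #{S_13 ≥ 8} + #{S_13 ≥ 9} = 92 + 92 = 184.
#{M_13 ≥ 9} = #{S_13 ≥ 9} + #{S_13 ≥ 10} = 92 + 14 = 106.
#{M_13 = 8} = 184 - 106 = 78.
P(M_13 = 8) = 78/8192 = 39/4096

Answer: 39/4096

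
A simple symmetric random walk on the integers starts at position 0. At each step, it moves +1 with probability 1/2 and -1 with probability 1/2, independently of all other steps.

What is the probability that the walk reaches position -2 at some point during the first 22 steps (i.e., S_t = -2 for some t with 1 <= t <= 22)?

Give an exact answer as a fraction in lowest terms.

Answer: 1421113/2097152

Derivation:
Count via complement. Let g(t,s) = #length-t paths at position s with S_1..S_t all ≠ -2.
g(t,s) = g(t-1,s-1) + g(t-1,s+1) for s ≠ -2; g(t,-2) = 0.
t=0: g(0,0)=1
t=1: g(1,-1)=1 g(1,1)=1
t=2: g(2,0)=2 g(2,2)=1
t=3: g(3,-1)=2 g(3,1)=3 g(3,3)=1
t=4: g(4,0)=5 g(4,2)=4 g(4,4)=1
t=5: g(5,-1)=5 g(5,1)=9 g(5,3)=5 g(5,5)=1
t=6: g(6,0)=14 g(6,2)=14 g(6,4)=6 g(6,6)=1
t=7: g(7,-1)=14 g(7,1)=28 g(7,3)=20 g(7,5)=7 g(7,7)=1
t=8: g(8,0)=42 g(8,2)=48 g(8,4)=27 g(8,6)=8 g(8,8)=1
t=9: g(9,-1)=42 g(9,1)=90 g(9,3)=75 g(9,5)=35 g(9,7)=9 g(9,9)=1
t=10: g(10,0)=132 g(10,2)=165 g(10,4)=110 g(10,6)=44 g(10,8)=10 g(10,10)=1
t=11: g(11,-1)=132 g(11,1)=297 g(11,3)=275 g(11,5)=154 g(11,7)=54 g(11,9)=11 g(11,11)=1
t=12: g(12,0)=429 g(12,2)=572 g(12,4)=429 g(12,6)=208 g(12,8)=65 g(12,10)=12 g(12,12)=1
t=13: g(13,-1)=429 g(13,1)=1001 g(13,3)=1001 g(13,5)=637 g(13,7)=273 g(13,9)=77 g(13,11)=13 g(13,13)=1
t=14: g(14,0)=1430 g(14,2)=2002 g(14,4)=1638 g(14,6)=910 g(14,8)=350 g(14,10)=90 g(14,12)=14 g(14,14)=1
t=15: g(15,-1)=1430 g(15,1)=3432 g(15,3)=3640 g(15,5)=2548 g(15,7)=1260 g(15,9)=440 g(15,11)=104 g(15,13)=15 g(15,15)=1
t=16: g(16,0)=4862 g(16,2)=7072 g(16,4)=6188 g(16,6)=3808 g(16,8)=1700 g(16,10)=544 g(16,12)=119 g(16,14)=16 g(16,16)=1
t=17: g(17,-1)=4862 g(17,1)=11934 g(17,3)=13260 g(17,5)=9996 g(17,7)=5508 g(17,9)=2244 g(17,11)=663 g(17,13)=135 g(17,15)=17 g(17,17)=1
t=18: g(18,0)=16796 g(18,2)=25194 g(18,4)=23256 g(18,6)=15504 g(18,8)=7752 g(18,10)=2907 g(18,12)=798 g(18,14)=152 g(18,16)=18 g(18,18)=1
t=19: g(19,-1)=16796 g(19,1)=41990 g(19,3)=48450 g(19,5)=38760 g(19,7)=23256 g(19,9)=10659 g(19,11)=3705 g(19,13)=950 g(19,15)=170 g(19,17)=19 g(19,19)=1
t=20: g(20,0)=58786 g(20,2)=90440 g(20,4)=87210 g(20,6)=62016 g(20,8)=33915 g(20,10)=14364 g(20,12)=4655 g(20,14)=1120 g(20,16)=189 g(20,18)=20 g(20,20)=1
t=21: g(21,-1)=58786 g(21,1)=149226 g(21,3)=177650 g(21,5)=149226 g(21,7)=95931 g(21,9)=48279 g(21,11)=19019 g(21,13)=5775 g(21,15)=1309 g(21,17)=209 g(21,19)=21 g(21,21)=1
t=22: g(22,0)=208012 g(22,2)=326876 g(22,4)=326876 g(22,6)=245157 g(22,8)=144210 g(22,10)=67298 g(22,12)=24794 g(22,14)=7084 g(22,16)=1518 g(22,18)=230 g(22,20)=22 g(22,22)=1
Paths never hitting -2: Σ_s g(22,s) = 1352078
Paths hitting -2: 2^22 - 1352078 = 2842226
P = 2842226/4194304 = 1421113/2097152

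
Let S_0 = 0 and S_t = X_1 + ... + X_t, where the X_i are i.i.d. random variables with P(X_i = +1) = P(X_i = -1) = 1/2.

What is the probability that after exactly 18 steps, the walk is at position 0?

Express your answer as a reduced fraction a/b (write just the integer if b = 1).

Answer: 12155/65536

Derivation:
To return to 0 after 18 steps: need exactly 9 steps of +1 and 9 of -1.
Favorable paths: C(18,9) = 48620
Total paths: 2^18 = 262144
P = 48620/262144 = 12155/65536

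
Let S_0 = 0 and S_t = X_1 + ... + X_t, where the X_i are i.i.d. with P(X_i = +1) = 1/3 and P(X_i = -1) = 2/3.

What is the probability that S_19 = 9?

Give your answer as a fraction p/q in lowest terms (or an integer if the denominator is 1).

Answer: 41344/129140163

Derivation:
To reach position 9 after 19 steps: need 14 steps of +1 and 5 steps of -1.
Number of such sequences: C(19,14) = 11628
Each has probability (1/3)^14 · (2/3)^5 = 32/1162261467
P = 11628 · 32/1162261467 = 41344/129140163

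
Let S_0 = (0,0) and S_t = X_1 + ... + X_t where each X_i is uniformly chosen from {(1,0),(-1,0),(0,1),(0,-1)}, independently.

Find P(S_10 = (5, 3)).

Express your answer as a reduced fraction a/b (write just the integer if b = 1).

Answer: 525/262144

Derivation:
Let h be the number of horizontal steps (so 10-h are vertical). To end at (5,3) need (h+5)/2 right-steps and ((10-h)+3)/2 up-steps.
Sum over h with 5 ≤ h ≤ 7, h ≡ 1 (mod 2), 10-h ≡ 1 (mod 2):
h=5: C(10,5)·C(5,5)·C(5,4) = 252·1·5 = 1260
h=7: C(10,7)·C(7,6)·C(3,3) = 120·7·1 = 840
Total favorable: 2100
Total paths: 4^10 = 1048576
P = 2100/1048576 = 525/262144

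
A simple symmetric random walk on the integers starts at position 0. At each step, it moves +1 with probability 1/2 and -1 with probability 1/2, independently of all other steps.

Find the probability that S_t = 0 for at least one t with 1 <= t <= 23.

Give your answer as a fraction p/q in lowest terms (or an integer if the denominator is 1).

Answer: 436109/524288

Derivation:
Count via complement. Let g(t,s) = #length-t paths at position s with S_1..S_t all ≠ 0.
g(t,s) = g(t-1,s-1) + g(t-1,s+1) for s ≠ 0; g(t,0) = 0.
t=0: g(0,0)=1
t=1: g(1,-1)=1 g(1,1)=1
t=2: g(2,-2)=1 g(2,2)=1
t=3: g(3,-3)=1 g(3,-1)=1 g(3,1)=1 g(3,3)=1
t=4: g(4,-4)=1 g(4,-2)=2 g(4,2)=2 g(4,4)=1
t=5: g(5,-5)=1 g(5,-3)=3 g(5,-1)=2 g(5,1)=2 g(5,3)=3 g(5,5)=1
t=6: g(6,-6)=1 g(6,-4)=4 g(6,-2)=5 g(6,2)=5 g(6,4)=4 g(6,6)=1
t=7: g(7,-7)=1 g(7,-5)=5 g(7,-3)=9 g(7,-1)=5 g(7,1)=5 g(7,3)=9 g(7,5)=5 g(7,7)=1
t=8: g(8,-8)=1 g(8,-6)=6 g(8,-4)=14 g(8,-2)=14 g(8,2)=14 g(8,4)=14 g(8,6)=6 g(8,8)=1
t=9: g(9,-9)=1 g(9,-7)=7 g(9,-5)=20 g(9,-3)=28 g(9,-1)=14 g(9,1)=14 g(9,3)=28 g(9,5)=20 g(9,7)=7 g(9,9)=1
t=10: g(10,-10)=1 g(10,-8)=8 g(10,-6)=27 g(10,-4)=48 g(10,-2)=42 g(10,2)=42 g(10,4)=48 g(10,6)=27 g(10,8)=8 g(10,10)=1
t=11: g(11,-11)=1 g(11,-9)=9 g(11,-7)=35 g(11,-5)=75 g(11,-3)=90 g(11,-1)=42 g(11,1)=42 g(11,3)=90 g(11,5)=75 g(11,7)=35 g(11,9)=9 g(11,11)=1
t=12: g(12,-12)=1 g(12,-10)=10 g(12,-8)=44 g(12,-6)=110 g(12,-4)=165 g(12,-2)=132 g(12,2)=132 g(12,4)=165 g(12,6)=110 g(12,8)=44 g(12,10)=10 g(12,12)=1
t=13: g(13,-13)=1 g(13,-11)=11 g(13,-9)=54 g(13,-7)=154 g(13,-5)=275 g(13,-3)=297 g(13,-1)=132 g(13,1)=132 g(13,3)=297 g(13,5)=275 g(13,7)=154 g(13,9)=54 g(13,11)=11 g(13,13)=1
t=14: g(14,-14)=1 g(14,-12)=12 g(14,-10)=65 g(14,-8)=208 g(14,-6)=429 g(14,-4)=572 g(14,-2)=429 g(14,2)=429 g(14,4)=572 g(14,6)=429 g(14,8)=208 g(14,10)=65 g(14,12)=12 g(14,14)=1
t=15: g(15,-15)=1 g(15,-13)=13 g(15,-11)=77 g(15,-9)=273 g(15,-7)=637 g(15,-5)=1001 g(15,-3)=1001 g(15,-1)=429 g(15,1)=429 g(15,3)=1001 g(15,5)=1001 g(15,7)=637 g(15,9)=273 g(15,11)=77 g(15,13)=13 g(15,15)=1
t=16: g(16,-16)=1 g(16,-14)=14 g(16,-12)=90 g(16,-10)=350 g(16,-8)=910 g(16,-6)=1638 g(16,-4)=2002 g(16,-2)=1430 g(16,2)=1430 g(16,4)=2002 g(16,6)=1638 g(16,8)=910 g(16,10)=350 g(16,12)=90 g(16,14)=14 g(16,16)=1
t=17: g(17,-17)=1 g(17,-15)=15 g(17,-13)=104 g(17,-11)=440 g(17,-9)=1260 g(17,-7)=2548 g(17,-5)=3640 g(17,-3)=3432 g(17,-1)=1430 g(17,1)=1430 g(17,3)=3432 g(17,5)=3640 g(17,7)=2548 g(17,9)=1260 g(17,11)=440 g(17,13)=104 g(17,15)=15 g(17,17)=1
t=18: g(18,-18)=1 g(18,-16)=16 g(18,-14)=119 g(18,-12)=544 g(18,-10)=1700 g(18,-8)=3808 g(18,-6)=6188 g(18,-4)=7072 g(18,-2)=4862 g(18,2)=4862 g(18,4)=7072 g(18,6)=6188 g(18,8)=3808 g(18,10)=1700 g(18,12)=544 g(18,14)=119 g(18,16)=16 g(18,18)=1
t=19: g(19,-19)=1 g(19,-17)=17 g(19,-15)=135 g(19,-13)=663 g(19,-11)=2244 g(19,-9)=5508 g(19,-7)=9996 g(19,-5)=13260 g(19,-3)=11934 g(19,-1)=4862 g(19,1)=4862 g(19,3)=11934 g(19,5)=13260 g(19,7)=9996 g(19,9)=5508 g(19,11)=2244 g(19,13)=663 g(19,15)=135 g(19,17)=17 g(19,19)=1
t=20: g(20,-20)=1 g(20,-18)=18 g(20,-16)=152 g(20,-14)=798 g(20,-12)=2907 g(20,-10)=7752 g(20,-8)=15504 g(20,-6)=23256 g(20,-4)=25194 g(20,-2)=16796 g(20,2)=16796 g(20,4)=25194 g(20,6)=23256 g(20,8)=15504 g(20,10)=7752 g(20,12)=2907 g(20,14)=798 g(20,16)=152 g(20,18)=18 g(20,20)=1
t=21: g(21,-21)=1 g(21,-19)=19 g(21,-17)=170 g(21,-15)=950 g(21,-13)=3705 g(21,-11)=10659 g(21,-9)=23256 g(21,-7)=38760 g(21,-5)=48450 g(21,-3)=41990 g(21,-1)=16796 g(21,1)=16796 g(21,3)=41990 g(21,5)=48450 g(21,7)=38760 g(21,9)=23256 g(21,11)=10659 g(21,13)=3705 g(21,15)=950 g(21,17)=170 g(21,19)=19 g(21,21)=1
t=22: g(22,-22)=1 g(22,-20)=20 g(22,-18)=189 g(22,-16)=1120 g(22,-14)=4655 g(22,-12)=14364 g(22,-10)=33915 g(22,-8)=62016 g(22,-6)=87210 g(22,-4)=90440 g(22,-2)=58786 g(22,2)=58786 g(22,4)=90440 g(22,6)=87210 g(22,8)=62016 g(22,10)=33915 g(22,12)=14364 g(22,14)=4655 g(22,16)=1120 g(22,18)=189 g(22,20)=20 g(22,22)=1
t=23: g(23,-23)=1 g(23,-21)=21 g(23,-19)=209 g(23,-17)=1309 g(23,-15)=5775 g(23,-13)=19019 g(23,-11)=48279 g(23,-9)=95931 g(23,-7)=149226 g(23,-5)=177650 g(23,-3)=149226 g(23,-1)=58786 g(23,1)=58786 g(23,3)=149226 g(23,5)=177650 g(23,7)=149226 g(23,9)=95931 g(23,11)=48279 g(23,13)=19019 g(23,15)=5775 g(23,17)=1309 g(23,19)=209 g(23,21)=21 g(23,23)=1
Paths never hitting 0: Σ_s g(23,s) = 1410864
Paths hitting 0: 2^23 - 1410864 = 6977744
P = 6977744/8388608 = 436109/524288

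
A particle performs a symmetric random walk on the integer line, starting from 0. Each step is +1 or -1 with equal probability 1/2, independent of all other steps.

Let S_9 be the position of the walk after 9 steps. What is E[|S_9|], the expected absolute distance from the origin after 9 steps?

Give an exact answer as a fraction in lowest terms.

S_9 takes values m ≡ 1 (mod 2) with |m| ≤ 9; P(S_9=m) = C(9,(9+m)/2)/2^9.
Total paths: 2^9 = 512
Distribution: P(S=-9)=1/512, P(S=-7)=9/512, P(S=-5)=36/512, P(S=-3)=84/512, P(S=-1)=126/512, P(S=1)=126/512, P(S=3)=84/512, P(S=5)=36/512, P(S=7)=9/512, P(S=9)=1/512
E[|S_9|] = Σ_m |m|·P(S_9=m) = 1260/512 = 315/128

Answer: 315/128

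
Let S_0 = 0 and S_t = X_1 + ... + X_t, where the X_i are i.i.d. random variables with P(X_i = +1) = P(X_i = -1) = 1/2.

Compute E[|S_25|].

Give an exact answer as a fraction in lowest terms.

S_25 takes values m ≡ 1 (mod 2) with |m| ≤ 25; P(S_25=m) = C(25,(25+m)/2)/2^25.
Total paths: 2^25 = 33554432
Distribution: P(S=-25)=1/33554432, P(S=-23)=25/33554432, P(S=-21)=300/33554432, P(S=-19)=2300/33554432, P(S=-17)=12650/33554432, P(S=-15)=53130/33554432, P(S=-13)=177100/33554432, P(S=-11)=480700/33554432, P(S=-9)=1081575/33554432, P(S=-7)=2042975/33554432, P(S=-5)=3268760/33554432, P(S=-3)=4457400/33554432, P(S=-1)=5200300/33554432, P(S=1)=5200300/33554432, P(S=3)=4457400/33554432, P(S=5)=3268760/33554432, P(S=7)=2042975/33554432, P(S=9)=1081575/33554432, P(S=11)=480700/33554432, P(S=13)=177100/33554432, P(S=15)=53130/33554432, P(S=17)=12650/33554432, P(S=19)=2300/33554432, P(S=21)=300/33554432, P(S=23)=25/33554432, P(S=25)=1/33554432
E[|S_25|] = Σ_m |m|·P(S_25=m) = 135207800/33554432 = 16900975/4194304

Answer: 16900975/4194304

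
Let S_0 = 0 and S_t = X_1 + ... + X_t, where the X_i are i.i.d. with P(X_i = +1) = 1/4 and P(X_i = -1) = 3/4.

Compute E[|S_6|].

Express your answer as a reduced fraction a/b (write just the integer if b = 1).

Answer: 1623/512

Derivation:
S_6 takes values m ≡ 0 (mod 2) with |m| ≤ 6; P(S_6=m) = C(6,(6+m)/2) · (1/4)^((6+m)/2) · (3/4)^((6-m)/2).
Distribution: P(S=-6)=729/4096, P(S=-4)=729/2048, P(S=-2)=1215/4096, P(S=0)=135/1024, P(S=2)=135/4096, P(S=4)=9/2048, P(S=6)=1/4096
E[|S_6|] = Σ_m |m|·P(S_6=m) = 1623/512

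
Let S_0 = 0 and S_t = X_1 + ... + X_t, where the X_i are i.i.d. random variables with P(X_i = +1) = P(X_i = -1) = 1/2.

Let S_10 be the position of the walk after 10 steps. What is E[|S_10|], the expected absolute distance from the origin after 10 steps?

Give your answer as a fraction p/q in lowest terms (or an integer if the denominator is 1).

S_10 takes values m ≡ 0 (mod 2) with |m| ≤ 10; P(S_10=m) = C(10,(10+m)/2)/2^10.
Total paths: 2^10 = 1024
Distribution: P(S=-10)=1/1024, P(S=-8)=10/1024, P(S=-6)=45/1024, P(S=-4)=120/1024, P(S=-2)=210/1024, P(S=0)=252/1024, P(S=2)=210/1024, P(S=4)=120/1024, P(S=6)=45/1024, P(S=8)=10/1024, P(S=10)=1/1024
E[|S_10|] = Σ_m |m|·P(S_10=m) = 2520/1024 = 315/128

Answer: 315/128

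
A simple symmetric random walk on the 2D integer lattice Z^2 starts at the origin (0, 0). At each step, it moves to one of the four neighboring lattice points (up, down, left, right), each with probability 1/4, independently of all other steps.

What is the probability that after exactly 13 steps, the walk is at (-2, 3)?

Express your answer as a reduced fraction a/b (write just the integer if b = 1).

Answer: 306735/16777216

Derivation:
Let h be the number of horizontal steps (so 13-h are vertical). To end at (-2,3) need (h-2)/2 right-steps and ((13-h)+3)/2 up-steps.
Sum over h with 2 ≤ h ≤ 10, h ≡ 0 (mod 2), 13-h ≡ 1 (mod 2):
h=2: C(13,2)·C(2,0)·C(11,7) = 78·1·330 = 25740
h=4: C(13,4)·C(4,1)·C(9,6) = 715·4·84 = 240240
h=6: C(13,6)·C(6,2)·C(7,5) = 1716·15·21 = 540540
h=8: C(13,8)·C(8,3)·C(5,4) = 1287·56·5 = 360360
h=10: C(13,10)·C(10,4)·C(3,3) = 286·210·1 = 60060
Total favorable: 1226940
Total paths: 4^13 = 67108864
P = 1226940/67108864 = 306735/16777216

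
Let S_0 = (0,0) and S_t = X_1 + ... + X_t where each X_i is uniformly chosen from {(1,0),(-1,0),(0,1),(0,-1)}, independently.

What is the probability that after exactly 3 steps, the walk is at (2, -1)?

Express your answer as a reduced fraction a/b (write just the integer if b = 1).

Answer: 3/64

Derivation:
Let h be the number of horizontal steps (so 3-h are vertical). To end at (2,-1) need (h+2)/2 right-steps and ((3-h)-1)/2 up-steps.
Sum over h with 2 ≤ h ≤ 2, h ≡ 0 (mod 2), 3-h ≡ 1 (mod 2):
h=2: C(3,2)·C(2,2)·C(1,0) = 3·1·1 = 3
Total favorable: 3
Total paths: 4^3 = 64
P = 3/64 = 3/64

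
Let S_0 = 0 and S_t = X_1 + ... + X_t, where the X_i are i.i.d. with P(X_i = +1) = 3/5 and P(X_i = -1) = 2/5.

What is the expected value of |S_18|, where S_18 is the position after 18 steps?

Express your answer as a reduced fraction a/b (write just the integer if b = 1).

Answer: 3417710541714/762939453125

Derivation:
S_18 takes values m ≡ 0 (mod 2) with |m| ≤ 18; P(S_18=m) = C(18,(18+m)/2) · (3/5)^((18+m)/2) · (2/5)^((18-m)/2).
Distribution: P(S=-18)=262144/3814697265625, P(S=-16)=7077888/3814697265625, P(S=-14)=90243072/3814697265625, P(S=-12)=721944576/3814697265625, P(S=-10)=812187648/762939453125, P(S=-8)=17055940608/3814697265625, P(S=-6)=55431806976/3814697265625, P(S=-4)=142538932224/3814697265625, P(S=-2)=293986547712/3814697265625, P(S=0)=97995515904/762939453125, P(S=2)=661469732352/3814697265625, P(S=4)=721603344384/3814697265625, P(S=6)=631402926336/3814697265625, P(S=8)=437125102848/3814697265625, P(S=10)=46834832448/762939453125, P(S=12)=93669664896/3814697265625, P(S=14)=26344593252/3814697265625, P(S=16)=4649045868/3814697265625, P(S=18)=387420489/3814697265625
E[|S_18|] = Σ_m |m|·P(S_18=m) = 3417710541714/762939453125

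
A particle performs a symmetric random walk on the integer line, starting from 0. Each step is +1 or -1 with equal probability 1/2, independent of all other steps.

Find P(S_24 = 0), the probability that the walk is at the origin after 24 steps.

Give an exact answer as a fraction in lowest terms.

Answer: 676039/4194304

Derivation:
To return to 0 after 24 steps: need exactly 12 steps of +1 and 12 of -1.
Favorable paths: C(24,12) = 2704156
Total paths: 2^24 = 16777216
P = 2704156/16777216 = 676039/4194304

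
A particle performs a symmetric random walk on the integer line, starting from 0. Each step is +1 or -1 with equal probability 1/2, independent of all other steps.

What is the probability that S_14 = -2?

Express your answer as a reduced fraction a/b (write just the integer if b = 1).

Answer: 3003/16384

Derivation:
To reach position -2 after 14 steps: need 6 steps of +1 and 8 of -1.
Favorable paths: C(14,6) = 3003
Total paths: 2^14 = 16384
P = 3003/16384 = 3003/16384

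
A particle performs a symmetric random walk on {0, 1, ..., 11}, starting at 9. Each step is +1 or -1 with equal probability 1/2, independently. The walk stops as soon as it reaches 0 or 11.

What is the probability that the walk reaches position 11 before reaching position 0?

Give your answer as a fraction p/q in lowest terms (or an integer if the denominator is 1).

Symmetric walk (p = 1/2): the harmonic-function argument gives P(hit 11 before 0 | start at 9) = a/N.
P = 9/11 = 9/11

Answer: 9/11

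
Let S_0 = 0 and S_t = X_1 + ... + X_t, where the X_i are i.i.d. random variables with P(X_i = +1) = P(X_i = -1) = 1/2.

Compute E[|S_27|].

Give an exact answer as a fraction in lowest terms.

S_27 takes values m ≡ 1 (mod 2) with |m| ≤ 27; P(S_27=m) = C(27,(27+m)/2)/2^27.
Total paths: 2^27 = 134217728
Distribution: P(S=-27)=1/134217728, P(S=-25)=27/134217728, P(S=-23)=351/134217728, P(S=-21)=2925/134217728, P(S=-19)=17550/134217728, P(S=-17)=80730/134217728, P(S=-15)=296010/134217728, P(S=-13)=888030/134217728, P(S=-11)=2220075/134217728, P(S=-9)=4686825/134217728, P(S=-7)=8436285/134217728, P(S=-5)=13037895/134217728, P(S=-3)=17383860/134217728, P(S=-1)=20058300/134217728, P(S=1)=20058300/134217728, P(S=3)=17383860/134217728, P(S=5)=13037895/134217728, P(S=7)=8436285/134217728, P(S=9)=4686825/134217728, P(S=11)=2220075/134217728, P(S=13)=888030/134217728, P(S=15)=296010/134217728, P(S=17)=80730/134217728, P(S=19)=17550/134217728, P(S=21)=2925/134217728, P(S=23)=351/134217728, P(S=25)=27/134217728, P(S=27)=1/134217728
E[|S_27|] = Σ_m |m|·P(S_27=m) = 561632400/134217728 = 35102025/8388608

Answer: 35102025/8388608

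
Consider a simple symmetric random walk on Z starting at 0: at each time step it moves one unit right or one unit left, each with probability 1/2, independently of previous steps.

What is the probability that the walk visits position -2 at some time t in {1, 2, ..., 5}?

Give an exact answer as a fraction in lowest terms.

Answer: 3/8

Derivation:
Count via complement. Let g(t,s) = #length-t paths at position s with S_1..S_t all ≠ -2.
g(t,s) = g(t-1,s-1) + g(t-1,s+1) for s ≠ -2; g(t,-2) = 0.
t=0: g(0,0)=1
t=1: g(1,-1)=1 g(1,1)=1
t=2: g(2,0)=2 g(2,2)=1
t=3: g(3,-1)=2 g(3,1)=3 g(3,3)=1
t=4: g(4,0)=5 g(4,2)=4 g(4,4)=1
t=5: g(5,-1)=5 g(5,1)=9 g(5,3)=5 g(5,5)=1
Paths never hitting -2: Σ_s g(5,s) = 20
Paths hitting -2: 2^5 - 20 = 12
P = 12/32 = 3/8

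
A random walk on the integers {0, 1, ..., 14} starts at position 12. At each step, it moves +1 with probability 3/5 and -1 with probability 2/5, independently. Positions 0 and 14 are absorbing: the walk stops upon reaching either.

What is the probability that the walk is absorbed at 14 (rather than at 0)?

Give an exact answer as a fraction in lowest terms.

Answer: 949221/953317

Derivation:
Biased walk: p = 3/5, q = 2/5, r = q/p = 2/3
Gambler's ruin: P(hit 14 before 0 | start at 12) = (1 - r^a)/(1 - r^N)
r^12 = 4096/531441; r^14 = 16384/4782969
P = (1 - 4096/531441) / (1 - 16384/4782969) = 527345/531441 / 4766585/4782969 = 949221/953317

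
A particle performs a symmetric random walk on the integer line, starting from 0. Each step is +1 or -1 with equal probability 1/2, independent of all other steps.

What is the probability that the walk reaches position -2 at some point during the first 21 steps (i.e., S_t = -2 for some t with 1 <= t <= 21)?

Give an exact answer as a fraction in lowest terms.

Answer: 173965/262144

Derivation:
Count via complement. Let g(t,s) = #length-t paths at position s with S_1..S_t all ≠ -2.
g(t,s) = g(t-1,s-1) + g(t-1,s+1) for s ≠ -2; g(t,-2) = 0.
t=0: g(0,0)=1
t=1: g(1,-1)=1 g(1,1)=1
t=2: g(2,0)=2 g(2,2)=1
t=3: g(3,-1)=2 g(3,1)=3 g(3,3)=1
t=4: g(4,0)=5 g(4,2)=4 g(4,4)=1
t=5: g(5,-1)=5 g(5,1)=9 g(5,3)=5 g(5,5)=1
t=6: g(6,0)=14 g(6,2)=14 g(6,4)=6 g(6,6)=1
t=7: g(7,-1)=14 g(7,1)=28 g(7,3)=20 g(7,5)=7 g(7,7)=1
t=8: g(8,0)=42 g(8,2)=48 g(8,4)=27 g(8,6)=8 g(8,8)=1
t=9: g(9,-1)=42 g(9,1)=90 g(9,3)=75 g(9,5)=35 g(9,7)=9 g(9,9)=1
t=10: g(10,0)=132 g(10,2)=165 g(10,4)=110 g(10,6)=44 g(10,8)=10 g(10,10)=1
t=11: g(11,-1)=132 g(11,1)=297 g(11,3)=275 g(11,5)=154 g(11,7)=54 g(11,9)=11 g(11,11)=1
t=12: g(12,0)=429 g(12,2)=572 g(12,4)=429 g(12,6)=208 g(12,8)=65 g(12,10)=12 g(12,12)=1
t=13: g(13,-1)=429 g(13,1)=1001 g(13,3)=1001 g(13,5)=637 g(13,7)=273 g(13,9)=77 g(13,11)=13 g(13,13)=1
t=14: g(14,0)=1430 g(14,2)=2002 g(14,4)=1638 g(14,6)=910 g(14,8)=350 g(14,10)=90 g(14,12)=14 g(14,14)=1
t=15: g(15,-1)=1430 g(15,1)=3432 g(15,3)=3640 g(15,5)=2548 g(15,7)=1260 g(15,9)=440 g(15,11)=104 g(15,13)=15 g(15,15)=1
t=16: g(16,0)=4862 g(16,2)=7072 g(16,4)=6188 g(16,6)=3808 g(16,8)=1700 g(16,10)=544 g(16,12)=119 g(16,14)=16 g(16,16)=1
t=17: g(17,-1)=4862 g(17,1)=11934 g(17,3)=13260 g(17,5)=9996 g(17,7)=5508 g(17,9)=2244 g(17,11)=663 g(17,13)=135 g(17,15)=17 g(17,17)=1
t=18: g(18,0)=16796 g(18,2)=25194 g(18,4)=23256 g(18,6)=15504 g(18,8)=7752 g(18,10)=2907 g(18,12)=798 g(18,14)=152 g(18,16)=18 g(18,18)=1
t=19: g(19,-1)=16796 g(19,1)=41990 g(19,3)=48450 g(19,5)=38760 g(19,7)=23256 g(19,9)=10659 g(19,11)=3705 g(19,13)=950 g(19,15)=170 g(19,17)=19 g(19,19)=1
t=20: g(20,0)=58786 g(20,2)=90440 g(20,4)=87210 g(20,6)=62016 g(20,8)=33915 g(20,10)=14364 g(20,12)=4655 g(20,14)=1120 g(20,16)=189 g(20,18)=20 g(20,20)=1
t=21: g(21,-1)=58786 g(21,1)=149226 g(21,3)=177650 g(21,5)=149226 g(21,7)=95931 g(21,9)=48279 g(21,11)=19019 g(21,13)=5775 g(21,15)=1309 g(21,17)=209 g(21,19)=21 g(21,21)=1
Paths never hitting -2: Σ_s g(21,s) = 705432
Paths hitting -2: 2^21 - 705432 = 1391720
P = 1391720/2097152 = 173965/262144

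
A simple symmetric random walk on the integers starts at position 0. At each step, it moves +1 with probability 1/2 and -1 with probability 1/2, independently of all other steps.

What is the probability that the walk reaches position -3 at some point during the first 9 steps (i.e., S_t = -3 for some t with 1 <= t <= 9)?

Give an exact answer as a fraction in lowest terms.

Answer: 11/32

Derivation:
Count via complement. Let g(t,s) = #length-t paths at position s with S_1..S_t all ≠ -3.
g(t,s) = g(t-1,s-1) + g(t-1,s+1) for s ≠ -3; g(t,-3) = 0.
t=0: g(0,0)=1
t=1: g(1,-1)=1 g(1,1)=1
t=2: g(2,-2)=1 g(2,0)=2 g(2,2)=1
t=3: g(3,-1)=3 g(3,1)=3 g(3,3)=1
t=4: g(4,-2)=3 g(4,0)=6 g(4,2)=4 g(4,4)=1
t=5: g(5,-1)=9 g(5,1)=10 g(5,3)=5 g(5,5)=1
t=6: g(6,-2)=9 g(6,0)=19 g(6,2)=15 g(6,4)=6 g(6,6)=1
t=7: g(7,-1)=28 g(7,1)=34 g(7,3)=21 g(7,5)=7 g(7,7)=1
t=8: g(8,-2)=28 g(8,0)=62 g(8,2)=55 g(8,4)=28 g(8,6)=8 g(8,8)=1
t=9: g(9,-1)=90 g(9,1)=117 g(9,3)=83 g(9,5)=36 g(9,7)=9 g(9,9)=1
Paths never hitting -3: Σ_s g(9,s) = 336
Paths hitting -3: 2^9 - 336 = 176
P = 176/512 = 11/32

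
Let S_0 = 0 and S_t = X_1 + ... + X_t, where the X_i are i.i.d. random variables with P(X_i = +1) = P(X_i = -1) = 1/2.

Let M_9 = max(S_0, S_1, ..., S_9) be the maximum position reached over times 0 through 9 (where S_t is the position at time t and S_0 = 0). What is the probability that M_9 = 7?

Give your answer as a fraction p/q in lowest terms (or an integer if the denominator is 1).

Let M_9 = max(S_0,...,S_9). Use the reflection principle: for j ≥ 1, #{paths with M_9 ≥ j} = #{S_9 ≥ j} + #{S_9 ≥ j+1}.
By reflection, #{M_9 ≥ 7} = #{S_9 ≥ 7} + #{S_9 ≥ 8} = 10 + 1 = 11.
#{M_9 ≥ 8} = #{S_9 ≥ 8} + #{S_9 ≥ 9} = 1 + 1 = 2.
#{M_9 = 7} = 11 - 2 = 9.
P(M_9 = 7) = 9/512 = 9/512

Answer: 9/512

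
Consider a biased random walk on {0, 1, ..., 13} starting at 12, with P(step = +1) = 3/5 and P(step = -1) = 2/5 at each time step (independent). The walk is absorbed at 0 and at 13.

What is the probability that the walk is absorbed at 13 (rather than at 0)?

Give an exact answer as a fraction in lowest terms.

Answer: 1582035/1586131

Derivation:
Biased walk: p = 3/5, q = 2/5, r = q/p = 2/3
Gambler's ruin: P(hit 13 before 0 | start at 12) = (1 - r^a)/(1 - r^N)
r^12 = 4096/531441; r^13 = 8192/1594323
P = (1 - 4096/531441) / (1 - 8192/1594323) = 527345/531441 / 1586131/1594323 = 1582035/1586131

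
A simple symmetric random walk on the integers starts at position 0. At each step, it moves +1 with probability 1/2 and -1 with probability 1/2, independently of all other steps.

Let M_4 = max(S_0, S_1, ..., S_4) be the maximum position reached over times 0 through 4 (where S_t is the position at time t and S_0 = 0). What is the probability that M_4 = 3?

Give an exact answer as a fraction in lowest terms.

Let M_4 = max(S_0,...,S_4). Use the reflection principle: for j ≥ 1, #{paths with M_4 ≥ j} = #{S_4 ≥ j} + #{S_4 ≥ j+1}.
By reflection, #{M_4 ≥ 3} = #{S_4 ≥ 3} + #{S_4 ≥ 4} = 1 + 1 = 2.
#{M_4 ≥ 4} = #{S_4 ≥ 4} + #{S_4 ≥ 5} = 1 + 0 = 1.
#{M_4 = 3} = 2 - 1 = 1.
P(M_4 = 3) = 1/16 = 1/16

Answer: 1/16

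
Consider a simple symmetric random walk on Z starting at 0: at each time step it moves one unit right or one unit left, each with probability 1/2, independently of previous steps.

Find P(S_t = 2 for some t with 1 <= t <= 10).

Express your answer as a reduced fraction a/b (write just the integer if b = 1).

Count via complement. Let g(t,s) = #length-t paths at position s with S_1..S_t all ≠ 2.
g(t,s) = g(t-1,s-1) + g(t-1,s+1) for s ≠ 2; g(t,2) = 0.
t=0: g(0,0)=1
t=1: g(1,-1)=1 g(1,1)=1
t=2: g(2,-2)=1 g(2,0)=2
t=3: g(3,-3)=1 g(3,-1)=3 g(3,1)=2
t=4: g(4,-4)=1 g(4,-2)=4 g(4,0)=5
t=5: g(5,-5)=1 g(5,-3)=5 g(5,-1)=9 g(5,1)=5
t=6: g(6,-6)=1 g(6,-4)=6 g(6,-2)=14 g(6,0)=14
t=7: g(7,-7)=1 g(7,-5)=7 g(7,-3)=20 g(7,-1)=28 g(7,1)=14
t=8: g(8,-8)=1 g(8,-6)=8 g(8,-4)=27 g(8,-2)=48 g(8,0)=42
t=9: g(9,-9)=1 g(9,-7)=9 g(9,-5)=35 g(9,-3)=75 g(9,-1)=90 g(9,1)=42
t=10: g(10,-10)=1 g(10,-8)=10 g(10,-6)=44 g(10,-4)=110 g(10,-2)=165 g(10,0)=132
Paths never hitting 2: Σ_s g(10,s) = 462
Paths hitting 2: 2^10 - 462 = 562
P = 562/1024 = 281/512

Answer: 281/512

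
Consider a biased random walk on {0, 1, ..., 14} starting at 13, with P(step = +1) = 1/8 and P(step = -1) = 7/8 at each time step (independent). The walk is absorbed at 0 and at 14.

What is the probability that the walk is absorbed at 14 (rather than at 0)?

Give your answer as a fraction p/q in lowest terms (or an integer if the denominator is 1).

Biased walk: p = 1/8, q = 7/8, r = q/p = 7
Gambler's ruin: P(hit 14 before 0 | start at 13) = (1 - r^a)/(1 - r^N)
r^13 = 96889010407; r^14 = 678223072849
P = (1 - 96889010407) / (1 - 678223072849) = -96889010406 / -678223072848 = 16148168401/113037178808

Answer: 16148168401/113037178808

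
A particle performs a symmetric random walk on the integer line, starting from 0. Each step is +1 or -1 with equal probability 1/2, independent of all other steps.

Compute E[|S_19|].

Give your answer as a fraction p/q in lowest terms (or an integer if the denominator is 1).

S_19 takes values m ≡ 1 (mod 2) with |m| ≤ 19; P(S_19=m) = C(19,(19+m)/2)/2^19.
Total paths: 2^19 = 524288
Distribution: P(S=-19)=1/524288, P(S=-17)=19/524288, P(S=-15)=171/524288, P(S=-13)=969/524288, P(S=-11)=3876/524288, P(S=-9)=11628/524288, P(S=-7)=27132/524288, P(S=-5)=50388/524288, P(S=-3)=75582/524288, P(S=-1)=92378/524288, P(S=1)=92378/524288, P(S=3)=75582/524288, P(S=5)=50388/524288, P(S=7)=27132/524288, P(S=9)=11628/524288, P(S=11)=3876/524288, P(S=13)=969/524288, P(S=15)=171/524288, P(S=17)=19/524288, P(S=19)=1/524288
E[|S_19|] = Σ_m |m|·P(S_19=m) = 1847560/524288 = 230945/65536

Answer: 230945/65536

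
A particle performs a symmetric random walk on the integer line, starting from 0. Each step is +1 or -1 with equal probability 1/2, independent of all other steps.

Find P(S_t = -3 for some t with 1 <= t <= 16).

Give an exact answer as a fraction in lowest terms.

Answer: 14893/32768

Derivation:
Count via complement. Let g(t,s) = #length-t paths at position s with S_1..S_t all ≠ -3.
g(t,s) = g(t-1,s-1) + g(t-1,s+1) for s ≠ -3; g(t,-3) = 0.
t=0: g(0,0)=1
t=1: g(1,-1)=1 g(1,1)=1
t=2: g(2,-2)=1 g(2,0)=2 g(2,2)=1
t=3: g(3,-1)=3 g(3,1)=3 g(3,3)=1
t=4: g(4,-2)=3 g(4,0)=6 g(4,2)=4 g(4,4)=1
t=5: g(5,-1)=9 g(5,1)=10 g(5,3)=5 g(5,5)=1
t=6: g(6,-2)=9 g(6,0)=19 g(6,2)=15 g(6,4)=6 g(6,6)=1
t=7: g(7,-1)=28 g(7,1)=34 g(7,3)=21 g(7,5)=7 g(7,7)=1
t=8: g(8,-2)=28 g(8,0)=62 g(8,2)=55 g(8,4)=28 g(8,6)=8 g(8,8)=1
t=9: g(9,-1)=90 g(9,1)=117 g(9,3)=83 g(9,5)=36 g(9,7)=9 g(9,9)=1
t=10: g(10,-2)=90 g(10,0)=207 g(10,2)=200 g(10,4)=119 g(10,6)=45 g(10,8)=10 g(10,10)=1
t=11: g(11,-1)=297 g(11,1)=407 g(11,3)=319 g(11,5)=164 g(11,7)=55 g(11,9)=11 g(11,11)=1
t=12: g(12,-2)=297 g(12,0)=704 g(12,2)=726 g(12,4)=483 g(12,6)=219 g(12,8)=66 g(12,10)=12 g(12,12)=1
t=13: g(13,-1)=1001 g(13,1)=1430 g(13,3)=1209 g(13,5)=702 g(13,7)=285 g(13,9)=78 g(13,11)=13 g(13,13)=1
t=14: g(14,-2)=1001 g(14,0)=2431 g(14,2)=2639 g(14,4)=1911 g(14,6)=987 g(14,8)=363 g(14,10)=91 g(14,12)=14 g(14,14)=1
t=15: g(15,-1)=3432 g(15,1)=5070 g(15,3)=4550 g(15,5)=2898 g(15,7)=1350 g(15,9)=454 g(15,11)=105 g(15,13)=15 g(15,15)=1
t=16: g(16,-2)=3432 g(16,0)=8502 g(16,2)=9620 g(16,4)=7448 g(16,6)=4248 g(16,8)=1804 g(16,10)=559 g(16,12)=120 g(16,14)=16 g(16,16)=1
Paths never hitting -3: Σ_s g(16,s) = 35750
Paths hitting -3: 2^16 - 35750 = 29786
P = 29786/65536 = 14893/32768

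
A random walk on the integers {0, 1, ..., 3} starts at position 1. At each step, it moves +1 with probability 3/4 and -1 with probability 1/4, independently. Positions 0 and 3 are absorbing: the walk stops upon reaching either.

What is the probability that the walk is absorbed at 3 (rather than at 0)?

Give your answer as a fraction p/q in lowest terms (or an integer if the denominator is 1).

Answer: 9/13

Derivation:
Biased walk: p = 3/4, q = 1/4, r = q/p = 1/3
Gambler's ruin: P(hit 3 before 0 | start at 1) = (1 - r^a)/(1 - r^N)
r^1 = 1/3; r^3 = 1/27
P = (1 - 1/3) / (1 - 1/27) = 2/3 / 26/27 = 9/13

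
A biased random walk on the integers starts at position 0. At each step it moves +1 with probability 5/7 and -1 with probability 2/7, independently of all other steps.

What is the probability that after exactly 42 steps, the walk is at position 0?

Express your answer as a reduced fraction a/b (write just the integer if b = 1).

Answer: 538257874440000000000000000000000/311973482284542371301330321821976049

Derivation:
To be at 0 after 42 steps: need exactly 21 steps of +1 and 21 of -1.
Number of such sequences: C(42,21) = 538257874440
Each has probability (5/7)^21 · (2/7)^21 = 1000000000000000000000/311973482284542371301330321821976049
P = 538257874440 · 1000000000000000000000/311973482284542371301330321821976049 = 538257874440000000000000000000000/311973482284542371301330321821976049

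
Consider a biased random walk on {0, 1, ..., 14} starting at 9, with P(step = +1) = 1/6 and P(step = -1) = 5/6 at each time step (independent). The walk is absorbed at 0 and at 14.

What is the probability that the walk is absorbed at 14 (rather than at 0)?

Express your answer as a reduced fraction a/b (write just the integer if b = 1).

Biased walk: p = 1/6, q = 5/6, r = q/p = 5
Gambler's ruin: P(hit 14 before 0 | start at 9) = (1 - r^a)/(1 - r^N)
r^9 = 1953125; r^14 = 6103515625
P = (1 - 1953125) / (1 - 6103515625) = -1953124 / -6103515624 = 488281/1525878906

Answer: 488281/1525878906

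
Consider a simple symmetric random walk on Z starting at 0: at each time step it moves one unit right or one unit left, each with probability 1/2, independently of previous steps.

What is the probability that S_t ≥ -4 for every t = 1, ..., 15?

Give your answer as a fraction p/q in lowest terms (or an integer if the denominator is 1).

Let f(t,s) = #length-t paths at position s with S_1..S_t all ≥ -4.
f(t,s) = f(t-1,s-1) + f(t-1,s+1) for s ≥ -4; f(t,s) = 0 for s < -4.
t=0: f(0,0)=1
t=1: f(1,-1)=1 f(1,1)=1
t=2: f(2,-2)=1 f(2,0)=2 f(2,2)=1
t=3: f(3,-3)=1 f(3,-1)=3 f(3,1)=3 f(3,3)=1
t=4: f(4,-4)=1 f(4,-2)=4 f(4,0)=6 f(4,2)=4 f(4,4)=1
t=5: f(5,-3)=5 f(5,-1)=10 f(5,1)=10 f(5,3)=5 f(5,5)=1
t=6: f(6,-4)=5 f(6,-2)=15 f(6,0)=20 f(6,2)=15 f(6,4)=6 f(6,6)=1
t=7: f(7,-3)=20 f(7,-1)=35 f(7,1)=35 f(7,3)=21 f(7,5)=7 f(7,7)=1
t=8: f(8,-4)=20 f(8,-2)=55 f(8,0)=70 f(8,2)=56 f(8,4)=28 f(8,6)=8 f(8,8)=1
t=9: f(9,-3)=75 f(9,-1)=125 f(9,1)=126 f(9,3)=84 f(9,5)=36 f(9,7)=9 f(9,9)=1
t=10: f(10,-4)=75 f(10,-2)=200 f(10,0)=251 f(10,2)=210 f(10,4)=120 f(10,6)=45 f(10,8)=10 f(10,10)=1
t=11: f(11,-3)=275 f(11,-1)=451 f(11,1)=461 f(11,3)=330 f(11,5)=165 f(11,7)=55 f(11,9)=11 f(11,11)=1
t=12: f(12,-4)=275 f(12,-2)=726 f(12,0)=912 f(12,2)=791 f(12,4)=495 f(12,6)=220 f(12,8)=66 f(12,10)=12 f(12,12)=1
t=13: f(13,-3)=1001 f(13,-1)=1638 f(13,1)=1703 f(13,3)=1286 f(13,5)=715 f(13,7)=286 f(13,9)=78 f(13,11)=13 f(13,13)=1
t=14: f(14,-4)=1001 f(14,-2)=2639 f(14,0)=3341 f(14,2)=2989 f(14,4)=2001 f(14,6)=1001 f(14,8)=364 f(14,10)=91 f(14,12)=14 f(14,14)=1
t=15: f(15,-3)=3640 f(15,-1)=5980 f(15,1)=6330 f(15,3)=4990 f(15,5)=3002 f(15,7)=1365 f(15,9)=455 f(15,11)=105 f(15,13)=15 f(15,15)=1
Σ_s f(15,s) = 25883
P = 25883/32768 = 25883/32768

Answer: 25883/32768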